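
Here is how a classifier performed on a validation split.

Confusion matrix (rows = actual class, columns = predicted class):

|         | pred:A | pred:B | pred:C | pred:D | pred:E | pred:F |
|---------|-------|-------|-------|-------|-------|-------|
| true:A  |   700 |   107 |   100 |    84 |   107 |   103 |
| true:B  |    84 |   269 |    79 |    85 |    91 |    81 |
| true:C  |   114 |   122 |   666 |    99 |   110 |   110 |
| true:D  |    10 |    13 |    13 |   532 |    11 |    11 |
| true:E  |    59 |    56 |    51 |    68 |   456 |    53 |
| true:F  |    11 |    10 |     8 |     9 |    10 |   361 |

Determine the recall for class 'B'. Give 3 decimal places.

0.390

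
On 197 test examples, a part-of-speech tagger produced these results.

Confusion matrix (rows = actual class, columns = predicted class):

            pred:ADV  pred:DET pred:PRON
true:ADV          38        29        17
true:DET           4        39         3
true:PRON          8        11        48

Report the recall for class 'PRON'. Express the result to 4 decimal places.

recall = TP/(TP+FN).
PRON: TP=48, FN=8+11=19 → 48/67 = 0.71642

0.7164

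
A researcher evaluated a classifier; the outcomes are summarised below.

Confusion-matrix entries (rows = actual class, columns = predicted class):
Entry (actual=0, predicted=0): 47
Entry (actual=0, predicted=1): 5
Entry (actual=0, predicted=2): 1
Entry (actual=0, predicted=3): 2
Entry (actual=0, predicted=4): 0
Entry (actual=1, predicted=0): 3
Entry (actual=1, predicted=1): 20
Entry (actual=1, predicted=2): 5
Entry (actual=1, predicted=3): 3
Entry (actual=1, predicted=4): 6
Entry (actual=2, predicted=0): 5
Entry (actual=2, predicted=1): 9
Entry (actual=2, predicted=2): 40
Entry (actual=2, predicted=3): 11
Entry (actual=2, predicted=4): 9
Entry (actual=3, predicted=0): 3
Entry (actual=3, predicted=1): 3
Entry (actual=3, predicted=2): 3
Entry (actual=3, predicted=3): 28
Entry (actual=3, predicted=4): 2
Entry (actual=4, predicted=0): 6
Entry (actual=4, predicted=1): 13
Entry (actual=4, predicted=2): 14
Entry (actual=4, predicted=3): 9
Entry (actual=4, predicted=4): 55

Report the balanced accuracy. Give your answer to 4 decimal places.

Balanced accuracy = mean of per-class recall.
  0: recall = 47/55 = 0.85455
  1: recall = 20/37 = 0.54054
  2: recall = 40/74 = 0.54054
  3: recall = 28/39 = 0.71795
  4: recall = 55/97 = 0.56701
Mean = (0.85455 + 0.54054 + 0.54054 + 0.71795 + 0.56701) / 5 = 0.6441

0.6441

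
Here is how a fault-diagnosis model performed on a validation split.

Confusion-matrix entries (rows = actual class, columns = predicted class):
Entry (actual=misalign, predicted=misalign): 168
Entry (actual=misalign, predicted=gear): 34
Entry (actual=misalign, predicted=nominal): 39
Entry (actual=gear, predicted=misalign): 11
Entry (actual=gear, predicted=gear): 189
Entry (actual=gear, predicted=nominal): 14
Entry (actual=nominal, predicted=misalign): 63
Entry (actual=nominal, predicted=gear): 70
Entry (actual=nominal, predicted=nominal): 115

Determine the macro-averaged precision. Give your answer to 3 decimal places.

Per-class precision (TP/(TP+FP)):
  misalign: TP=168, FP=11+63=74 → 168/242 = 0.6942
  gear: TP=189, FP=34+70=104 → 189/293 = 0.6451
  nominal: TP=115, FP=39+14=53 → 115/168 = 0.6845
Macro-precision = mean = (0.6942 + 0.6451 + 0.6845) / 3 = 0.675

0.675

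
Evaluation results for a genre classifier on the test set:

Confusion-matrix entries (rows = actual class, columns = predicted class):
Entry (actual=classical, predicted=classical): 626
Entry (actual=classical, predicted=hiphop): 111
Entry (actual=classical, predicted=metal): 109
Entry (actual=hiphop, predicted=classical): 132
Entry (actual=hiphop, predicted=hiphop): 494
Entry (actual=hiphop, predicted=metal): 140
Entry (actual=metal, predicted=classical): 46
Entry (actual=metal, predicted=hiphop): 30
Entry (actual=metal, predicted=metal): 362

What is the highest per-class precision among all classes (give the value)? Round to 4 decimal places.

0.7786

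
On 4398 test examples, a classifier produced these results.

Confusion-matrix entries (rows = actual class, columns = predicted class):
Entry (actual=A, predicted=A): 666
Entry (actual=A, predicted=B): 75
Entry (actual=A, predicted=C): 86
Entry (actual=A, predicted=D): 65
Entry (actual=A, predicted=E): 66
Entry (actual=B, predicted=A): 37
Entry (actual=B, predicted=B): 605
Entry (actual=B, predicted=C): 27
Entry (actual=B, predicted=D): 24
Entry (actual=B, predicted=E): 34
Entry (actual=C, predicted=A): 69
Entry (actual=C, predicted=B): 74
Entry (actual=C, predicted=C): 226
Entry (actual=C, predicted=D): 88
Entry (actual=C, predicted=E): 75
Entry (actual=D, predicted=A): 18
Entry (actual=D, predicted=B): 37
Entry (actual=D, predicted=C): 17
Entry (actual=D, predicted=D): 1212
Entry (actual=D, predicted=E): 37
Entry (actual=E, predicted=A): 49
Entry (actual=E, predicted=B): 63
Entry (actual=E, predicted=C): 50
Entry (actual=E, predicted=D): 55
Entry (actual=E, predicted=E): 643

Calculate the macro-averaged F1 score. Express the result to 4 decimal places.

Per-class F1 score (2·TP/(2·TP+FP+FN)):
  A: TP=666, FP=37+69+18+49=173, FN=75+86+65+66=292 → 1332/1797 = 0.74124
  B: TP=605, FP=75+74+37+63=249, FN=37+27+24+34=122 → 1210/1581 = 0.76534
  C: TP=226, FP=86+27+17+50=180, FN=69+74+88+75=306 → 452/938 = 0.48188
  D: TP=1212, FP=65+24+88+55=232, FN=18+37+17+37=109 → 2424/2765 = 0.87667
  E: TP=643, FP=66+34+75+37=212, FN=49+63+50+55=217 → 1286/1715 = 0.74985
Macro-F1 score = mean = (0.74124 + 0.76534 + 0.48188 + 0.87667 + 0.74985) / 5 = 0.7230

0.7230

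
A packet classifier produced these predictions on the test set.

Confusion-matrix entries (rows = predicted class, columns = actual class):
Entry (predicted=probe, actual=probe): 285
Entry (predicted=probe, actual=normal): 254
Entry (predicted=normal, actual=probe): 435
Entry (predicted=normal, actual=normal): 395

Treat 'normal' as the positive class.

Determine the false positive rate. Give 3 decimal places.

0.604

FPR = FP/(FP+TN) = 435/(435+285) = 0.604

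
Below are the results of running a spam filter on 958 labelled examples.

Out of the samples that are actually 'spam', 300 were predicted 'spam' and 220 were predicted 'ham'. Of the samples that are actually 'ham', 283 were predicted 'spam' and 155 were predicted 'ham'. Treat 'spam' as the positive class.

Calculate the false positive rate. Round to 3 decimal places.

FPR = FP/(FP+TN) = 283/(283+155) = 0.646

0.646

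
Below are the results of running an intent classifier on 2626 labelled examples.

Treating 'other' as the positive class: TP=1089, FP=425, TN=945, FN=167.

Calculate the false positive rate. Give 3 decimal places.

FPR = FP/(FP+TN) = 425/(425+945) = 0.310

0.310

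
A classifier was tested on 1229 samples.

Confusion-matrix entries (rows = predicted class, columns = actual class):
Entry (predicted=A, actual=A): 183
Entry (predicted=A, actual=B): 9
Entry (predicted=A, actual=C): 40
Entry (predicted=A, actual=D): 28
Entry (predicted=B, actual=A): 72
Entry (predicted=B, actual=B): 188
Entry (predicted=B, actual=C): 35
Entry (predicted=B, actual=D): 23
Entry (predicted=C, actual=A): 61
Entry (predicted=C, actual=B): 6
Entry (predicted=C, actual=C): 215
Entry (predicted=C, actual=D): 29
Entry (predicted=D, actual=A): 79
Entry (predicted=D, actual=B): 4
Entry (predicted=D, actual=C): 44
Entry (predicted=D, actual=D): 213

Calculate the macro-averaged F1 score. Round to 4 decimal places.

Per-class F1 score (2·TP/(2·TP+FP+FN)):
  A: TP=183, FP=9+40+28=77, FN=72+61+79=212 → 366/655 = 0.55878
  B: TP=188, FP=72+35+23=130, FN=9+6+4=19 → 376/525 = 0.71619
  C: TP=215, FP=61+6+29=96, FN=40+35+44=119 → 430/645 = 0.66667
  D: TP=213, FP=79+4+44=127, FN=28+23+29=80 → 426/633 = 0.67299
Macro-F1 score = mean = (0.55878 + 0.71619 + 0.66667 + 0.67299) / 4 = 0.6537

0.6537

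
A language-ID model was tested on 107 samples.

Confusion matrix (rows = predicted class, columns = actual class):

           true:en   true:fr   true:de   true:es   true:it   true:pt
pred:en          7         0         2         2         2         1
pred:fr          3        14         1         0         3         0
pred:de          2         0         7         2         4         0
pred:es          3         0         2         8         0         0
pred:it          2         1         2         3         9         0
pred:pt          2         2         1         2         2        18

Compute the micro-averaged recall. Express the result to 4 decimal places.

0.5888

Micro-averaging pools counts across classes: ΣTP=63, ΣFP=44, ΣFN=44.
Micro-recall = TP/(TP+FN) on pooled counts = 0.5888 (equals overall accuracy in single-label multiclass).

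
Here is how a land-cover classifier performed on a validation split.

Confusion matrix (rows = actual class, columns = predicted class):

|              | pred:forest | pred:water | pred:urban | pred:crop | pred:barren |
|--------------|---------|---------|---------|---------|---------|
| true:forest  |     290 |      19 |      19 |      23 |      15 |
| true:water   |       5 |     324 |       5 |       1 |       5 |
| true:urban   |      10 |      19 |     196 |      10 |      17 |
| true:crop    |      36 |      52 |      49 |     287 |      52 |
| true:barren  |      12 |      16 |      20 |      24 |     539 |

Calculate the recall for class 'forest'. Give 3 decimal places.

0.792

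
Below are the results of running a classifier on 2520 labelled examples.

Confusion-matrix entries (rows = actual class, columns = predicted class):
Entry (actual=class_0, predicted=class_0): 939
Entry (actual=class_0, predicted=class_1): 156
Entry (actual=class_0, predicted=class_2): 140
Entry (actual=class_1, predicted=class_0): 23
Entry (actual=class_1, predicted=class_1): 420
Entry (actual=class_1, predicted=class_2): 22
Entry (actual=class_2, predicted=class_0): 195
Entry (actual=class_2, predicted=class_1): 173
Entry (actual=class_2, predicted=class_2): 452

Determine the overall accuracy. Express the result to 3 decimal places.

Accuracy = trace / total = (939+420+452=1811) / 2520 = 1811/2520 = 0.719

0.719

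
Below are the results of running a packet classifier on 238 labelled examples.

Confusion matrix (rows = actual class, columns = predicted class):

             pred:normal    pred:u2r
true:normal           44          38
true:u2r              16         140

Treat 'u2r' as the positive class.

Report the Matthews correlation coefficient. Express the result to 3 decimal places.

MCC = (TP·TN − FP·FN) / √((TP+FP)(TP+FN)(TN+FP)(TN+FN))
Numerator = 140·44 − 38·16 = 5552
Denominator = √(178·156·82·60) = √136618560 = 11688.3942
MCC = 5552 / 11688.3942 = 0.475

0.475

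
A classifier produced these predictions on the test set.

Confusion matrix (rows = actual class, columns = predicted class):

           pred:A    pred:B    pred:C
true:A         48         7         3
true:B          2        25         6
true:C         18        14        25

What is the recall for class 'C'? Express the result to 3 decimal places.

0.439

Treat 'C' as positive and all other classes as negative.
recall = TP/(TP+FN).
C: TP=25, FN=18+14=32 → 25/57 = 0.4386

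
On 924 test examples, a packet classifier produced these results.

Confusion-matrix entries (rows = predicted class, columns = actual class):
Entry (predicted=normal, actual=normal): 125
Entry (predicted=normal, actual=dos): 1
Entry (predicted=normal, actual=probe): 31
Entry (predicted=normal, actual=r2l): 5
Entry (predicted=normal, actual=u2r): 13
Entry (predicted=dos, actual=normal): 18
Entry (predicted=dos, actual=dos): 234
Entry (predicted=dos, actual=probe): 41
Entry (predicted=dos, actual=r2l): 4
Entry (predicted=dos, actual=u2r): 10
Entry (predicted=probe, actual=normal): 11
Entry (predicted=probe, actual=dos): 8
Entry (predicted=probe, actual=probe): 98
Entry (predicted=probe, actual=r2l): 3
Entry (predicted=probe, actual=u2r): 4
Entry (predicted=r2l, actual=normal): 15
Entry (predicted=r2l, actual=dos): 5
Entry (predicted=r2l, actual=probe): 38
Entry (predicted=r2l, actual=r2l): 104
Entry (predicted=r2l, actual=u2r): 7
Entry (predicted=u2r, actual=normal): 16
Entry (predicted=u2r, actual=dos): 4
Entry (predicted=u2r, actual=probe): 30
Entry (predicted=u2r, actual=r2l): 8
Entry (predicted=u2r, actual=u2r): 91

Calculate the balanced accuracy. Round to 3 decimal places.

Balanced accuracy = mean of per-class recall.
  normal: recall = 125/185 = 0.6757
  dos: recall = 234/252 = 0.9286
  probe: recall = 98/238 = 0.4118
  r2l: recall = 104/124 = 0.8387
  u2r: recall = 91/125 = 0.7280
Mean = (0.6757 + 0.9286 + 0.4118 + 0.8387 + 0.7280) / 5 = 0.717

0.717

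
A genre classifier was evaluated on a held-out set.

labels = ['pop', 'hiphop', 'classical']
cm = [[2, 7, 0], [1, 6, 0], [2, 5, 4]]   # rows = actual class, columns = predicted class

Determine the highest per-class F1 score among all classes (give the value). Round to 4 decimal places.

Per-class F1 score (2·TP/(2·TP+FP+FN)):
  pop: TP=2, FP=1+2=3, FN=7+0=7 → 4/14 = 0.28571
  hiphop: TP=6, FP=7+5=12, FN=1+0=1 → 12/25 = 0.48000
  classical: TP=4, FP=0+0=0, FN=2+5=7 → 8/15 = 0.53333
Highest is class 'classical' with F1 score = 0.5333.

0.5333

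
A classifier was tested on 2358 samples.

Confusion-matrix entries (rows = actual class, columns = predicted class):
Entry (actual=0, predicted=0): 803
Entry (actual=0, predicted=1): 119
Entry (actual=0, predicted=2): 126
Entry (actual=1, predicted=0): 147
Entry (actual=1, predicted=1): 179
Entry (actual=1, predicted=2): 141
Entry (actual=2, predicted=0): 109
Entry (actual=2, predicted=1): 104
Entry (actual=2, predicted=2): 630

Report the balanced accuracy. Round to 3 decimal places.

Balanced accuracy = mean of per-class recall.
  0: recall = 803/1048 = 0.7662
  1: recall = 179/467 = 0.3833
  2: recall = 630/843 = 0.7473
Mean = (0.7662 + 0.3833 + 0.7473) / 3 = 0.632

0.632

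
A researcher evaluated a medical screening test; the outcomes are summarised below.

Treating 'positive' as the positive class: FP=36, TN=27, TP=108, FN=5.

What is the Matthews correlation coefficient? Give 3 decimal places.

MCC = (TP·TN − FP·FN) / √((TP+FP)(TP+FN)(TN+FP)(TN+FN))
Numerator = 108·27 − 36·5 = 2736
Denominator = √(144·113·63·32) = √32804352 = 5727.5084
MCC = 2736 / 5727.5084 = 0.478

0.478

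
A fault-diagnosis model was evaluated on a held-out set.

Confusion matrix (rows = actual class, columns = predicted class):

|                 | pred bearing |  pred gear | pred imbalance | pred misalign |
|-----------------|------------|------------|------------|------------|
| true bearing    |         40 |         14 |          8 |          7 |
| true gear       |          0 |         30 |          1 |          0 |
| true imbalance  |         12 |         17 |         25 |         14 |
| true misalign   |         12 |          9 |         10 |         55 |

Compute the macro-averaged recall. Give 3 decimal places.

Per-class recall (TP/(TP+FN)):
  bearing: TP=40, FN=14+8+7=29 → 40/69 = 0.5797
  gear: TP=30, FN=0+1+0=1 → 30/31 = 0.9677
  imbalance: TP=25, FN=12+17+14=43 → 25/68 = 0.3676
  misalign: TP=55, FN=12+9+10=31 → 55/86 = 0.6395
Macro-recall = mean = (0.5797 + 0.9677 + 0.3676 + 0.6395) / 4 = 0.639

0.639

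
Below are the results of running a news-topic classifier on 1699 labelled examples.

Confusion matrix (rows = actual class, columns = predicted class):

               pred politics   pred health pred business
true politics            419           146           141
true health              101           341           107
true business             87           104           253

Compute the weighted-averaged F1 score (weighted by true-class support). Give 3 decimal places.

0.598

Per-class F1 score (2·TP/(2·TP+FP+FN)):
  politics: TP=419, FP=101+87=188, FN=146+141=287 → 838/1313 = 0.6382
  health: TP=341, FP=146+104=250, FN=101+107=208 → 682/1140 = 0.5982
  business: TP=253, FP=141+107=248, FN=87+104=191 → 506/945 = 0.5354
Weighted-F1 score = Σ (supportᵢ/N)·F1 scoreᵢ with N=1699: (706/1699)·0.6382 + (549/1699)·0.5982 + (444/1699)·0.5354 = 0.598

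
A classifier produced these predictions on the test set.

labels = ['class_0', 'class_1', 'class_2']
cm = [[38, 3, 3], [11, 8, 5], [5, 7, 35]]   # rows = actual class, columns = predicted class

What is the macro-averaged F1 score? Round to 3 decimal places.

0.645

Per-class F1 score (2·TP/(2·TP+FP+FN)):
  class_0: TP=38, FP=11+5=16, FN=3+3=6 → 76/98 = 0.7755
  class_1: TP=8, FP=3+7=10, FN=11+5=16 → 16/42 = 0.3810
  class_2: TP=35, FP=3+5=8, FN=5+7=12 → 70/90 = 0.7778
Macro-F1 score = mean = (0.7755 + 0.3810 + 0.7778) / 3 = 0.645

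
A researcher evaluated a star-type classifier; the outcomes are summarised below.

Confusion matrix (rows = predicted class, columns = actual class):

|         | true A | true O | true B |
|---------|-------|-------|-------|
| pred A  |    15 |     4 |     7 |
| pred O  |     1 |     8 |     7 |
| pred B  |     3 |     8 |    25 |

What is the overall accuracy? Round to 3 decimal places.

0.615

Accuracy = trace / total = (15+8+25=48) / 78 = 48/78 = 0.615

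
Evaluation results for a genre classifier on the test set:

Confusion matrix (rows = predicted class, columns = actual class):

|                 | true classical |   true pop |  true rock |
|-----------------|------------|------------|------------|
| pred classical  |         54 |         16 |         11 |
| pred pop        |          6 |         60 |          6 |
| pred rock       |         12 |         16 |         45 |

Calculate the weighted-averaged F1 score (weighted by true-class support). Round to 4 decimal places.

Per-class F1 score (2·TP/(2·TP+FP+FN)):
  classical: TP=54, FP=16+11=27, FN=6+12=18 → 108/153 = 0.70588
  pop: TP=60, FP=6+6=12, FN=16+16=32 → 120/164 = 0.73171
  rock: TP=45, FP=12+16=28, FN=11+6=17 → 90/135 = 0.66667
Weighted-F1 score = Σ (supportᵢ/N)·F1 scoreᵢ with N=226: (72/226)·0.70588 + (92/226)·0.73171 + (62/226)·0.66667 = 0.7056

0.7056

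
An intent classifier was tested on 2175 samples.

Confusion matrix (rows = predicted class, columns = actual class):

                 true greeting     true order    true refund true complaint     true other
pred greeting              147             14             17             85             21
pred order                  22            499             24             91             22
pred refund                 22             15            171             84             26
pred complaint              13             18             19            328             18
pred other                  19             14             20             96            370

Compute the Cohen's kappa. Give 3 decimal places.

0.613

Observed agreement pₒ = trace/N = 1515/2175 = 0.6966
Expected agreement pₑ = Σ (rowᵢ·colᵢ)/N² = (223·284 + 560·658 + 251·318 + 684·396 + 457·519)/2175² = 0.2155
κ = (pₒ − pₑ)/(1 − pₑ) = (0.6966 − 0.2155)/(1 − 0.2155) = 0.613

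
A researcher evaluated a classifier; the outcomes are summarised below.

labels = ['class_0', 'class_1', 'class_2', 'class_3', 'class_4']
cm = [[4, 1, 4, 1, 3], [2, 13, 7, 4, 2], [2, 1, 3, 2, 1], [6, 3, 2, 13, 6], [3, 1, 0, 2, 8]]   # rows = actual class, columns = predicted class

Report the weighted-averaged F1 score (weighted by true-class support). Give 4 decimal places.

0.4543

Per-class F1 score (2·TP/(2·TP+FP+FN)):
  class_0: TP=4, FP=2+2+6+3=13, FN=1+4+1+3=9 → 8/30 = 0.26667
  class_1: TP=13, FP=1+1+3+1=6, FN=2+7+4+2=15 → 26/47 = 0.55319
  class_2: TP=3, FP=4+7+2+0=13, FN=2+1+2+1=6 → 6/25 = 0.24000
  class_3: TP=13, FP=1+4+2+2=9, FN=6+3+2+6=17 → 26/52 = 0.50000
  class_4: TP=8, FP=3+2+1+6=12, FN=3+1+0+2=6 → 16/34 = 0.47059
Weighted-F1 score = Σ (supportᵢ/N)·F1 scoreᵢ with N=94: (13/94)·0.26667 + (28/94)·0.55319 + (9/94)·0.24000 + (30/94)·0.50000 + (14/94)·0.47059 = 0.4543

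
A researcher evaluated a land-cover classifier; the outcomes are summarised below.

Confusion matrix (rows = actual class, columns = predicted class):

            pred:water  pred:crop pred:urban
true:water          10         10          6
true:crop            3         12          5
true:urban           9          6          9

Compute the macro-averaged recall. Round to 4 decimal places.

0.4532

Per-class recall (TP/(TP+FN)):
  water: TP=10, FN=10+6=16 → 10/26 = 0.38462
  crop: TP=12, FN=3+5=8 → 12/20 = 0.60000
  urban: TP=9, FN=9+6=15 → 9/24 = 0.37500
Macro-recall = mean = (0.38462 + 0.60000 + 0.37500) / 3 = 0.4532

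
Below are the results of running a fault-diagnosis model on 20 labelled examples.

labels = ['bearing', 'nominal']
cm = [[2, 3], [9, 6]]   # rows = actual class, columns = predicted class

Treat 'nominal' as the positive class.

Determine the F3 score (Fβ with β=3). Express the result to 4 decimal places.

Fβ = (1+β²)·TP / ((1+β²)·TP + β²·FN + FP), with β²=9
= 10·6 / (10·6 + 9·9 + 3) = 0.4167

0.4167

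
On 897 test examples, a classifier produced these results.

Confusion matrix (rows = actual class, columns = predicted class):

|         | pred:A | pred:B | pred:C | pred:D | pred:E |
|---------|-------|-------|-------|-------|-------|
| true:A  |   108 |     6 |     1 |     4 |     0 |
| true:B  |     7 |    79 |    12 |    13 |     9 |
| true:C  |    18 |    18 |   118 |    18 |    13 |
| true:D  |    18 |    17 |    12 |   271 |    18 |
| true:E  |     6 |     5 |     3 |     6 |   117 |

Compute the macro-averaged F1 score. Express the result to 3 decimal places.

Per-class F1 score (2·TP/(2·TP+FP+FN)):
  A: TP=108, FP=7+18+18+6=49, FN=6+1+4+0=11 → 216/276 = 0.7826
  B: TP=79, FP=6+18+17+5=46, FN=7+12+13+9=41 → 158/245 = 0.6449
  C: TP=118, FP=1+12+12+3=28, FN=18+18+18+13=67 → 236/331 = 0.7130
  D: TP=271, FP=4+13+18+6=41, FN=18+17+12+18=65 → 542/648 = 0.8364
  E: TP=117, FP=0+9+13+18=40, FN=6+5+3+6=20 → 234/294 = 0.7959
Macro-F1 score = mean = (0.7826 + 0.6449 + 0.7130 + 0.8364 + 0.7959) / 5 = 0.755

0.755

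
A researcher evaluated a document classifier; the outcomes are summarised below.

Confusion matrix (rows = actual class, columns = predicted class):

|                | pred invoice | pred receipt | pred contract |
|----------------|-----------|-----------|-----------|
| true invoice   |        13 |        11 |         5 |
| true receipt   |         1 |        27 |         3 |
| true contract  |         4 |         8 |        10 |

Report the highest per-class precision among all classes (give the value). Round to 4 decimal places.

Per-class precision (TP/(TP+FP)):
  invoice: TP=13, FP=1+4=5 → 13/18 = 0.72222
  receipt: TP=27, FP=11+8=19 → 27/46 = 0.58696
  contract: TP=10, FP=5+3=8 → 10/18 = 0.55556
Highest is class 'invoice' with precision = 0.7222.

0.7222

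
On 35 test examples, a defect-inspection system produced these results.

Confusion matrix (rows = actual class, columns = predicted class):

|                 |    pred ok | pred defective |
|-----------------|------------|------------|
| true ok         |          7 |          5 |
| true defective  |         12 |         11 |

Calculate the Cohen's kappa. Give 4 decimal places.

0.0541

Observed agreement pₒ = trace/N = 18/35 = 0.51429
Expected agreement pₑ = Σ (rowᵢ·colᵢ)/N² = (12·19 + 23·16)/35² = 0.48653
κ = (pₒ − pₑ)/(1 − pₑ) = (0.51429 − 0.48653)/(1 − 0.48653) = 0.0541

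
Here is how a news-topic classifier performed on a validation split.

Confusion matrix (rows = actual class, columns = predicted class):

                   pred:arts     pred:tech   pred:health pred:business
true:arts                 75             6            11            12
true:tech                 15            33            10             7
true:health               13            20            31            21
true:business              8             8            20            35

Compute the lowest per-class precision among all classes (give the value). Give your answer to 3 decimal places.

Per-class precision (TP/(TP+FP)):
  arts: TP=75, FP=15+13+8=36 → 75/111 = 0.6757
  tech: TP=33, FP=6+20+8=34 → 33/67 = 0.4925
  health: TP=31, FP=11+10+20=41 → 31/72 = 0.4306
  business: TP=35, FP=12+7+21=40 → 35/75 = 0.4667
Lowest is class 'health' with precision = 0.431.

0.431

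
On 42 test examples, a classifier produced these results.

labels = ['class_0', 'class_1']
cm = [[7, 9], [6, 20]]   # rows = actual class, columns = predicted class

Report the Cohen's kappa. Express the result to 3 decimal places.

Observed agreement pₒ = trace/N = 27/42 = 0.6429
Expected agreement pₑ = Σ (rowᵢ·colᵢ)/N² = (16·13 + 26·29)/42² = 0.5454
κ = (pₒ − pₑ)/(1 − pₑ) = (0.6429 − 0.5454)/(1 − 0.5454) = 0.214

0.214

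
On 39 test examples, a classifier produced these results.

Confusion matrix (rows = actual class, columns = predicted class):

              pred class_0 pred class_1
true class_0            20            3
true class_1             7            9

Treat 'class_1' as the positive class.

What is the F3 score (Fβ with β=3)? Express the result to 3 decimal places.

0.577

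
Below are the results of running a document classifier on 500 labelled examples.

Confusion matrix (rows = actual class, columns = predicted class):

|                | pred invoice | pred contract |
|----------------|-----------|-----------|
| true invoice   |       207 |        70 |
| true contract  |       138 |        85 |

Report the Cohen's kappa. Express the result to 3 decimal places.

Observed agreement pₒ = trace/N = 292/500 = 0.5840
Expected agreement pₑ = Σ (rowᵢ·colᵢ)/N² = (277·345 + 223·155)/500² = 0.5205
κ = (pₒ − pₑ)/(1 − pₑ) = (0.5840 − 0.5205)/(1 − 0.5205) = 0.132

0.132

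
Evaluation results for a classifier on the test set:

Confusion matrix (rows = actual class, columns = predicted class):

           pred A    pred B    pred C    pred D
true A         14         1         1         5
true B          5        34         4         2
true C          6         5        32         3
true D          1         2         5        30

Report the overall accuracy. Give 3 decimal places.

Accuracy = trace / total = (14+34+32+30=110) / 150 = 110/150 = 0.733

0.733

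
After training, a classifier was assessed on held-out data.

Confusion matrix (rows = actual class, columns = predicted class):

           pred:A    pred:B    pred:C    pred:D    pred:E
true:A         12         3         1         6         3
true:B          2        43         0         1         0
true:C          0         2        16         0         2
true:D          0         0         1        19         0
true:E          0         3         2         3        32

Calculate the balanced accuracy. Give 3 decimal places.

Balanced accuracy = mean of per-class recall.
  A: recall = 12/25 = 0.4800
  B: recall = 43/46 = 0.9348
  C: recall = 16/20 = 0.8000
  D: recall = 19/20 = 0.9500
  E: recall = 32/40 = 0.8000
Mean = (0.4800 + 0.9348 + 0.8000 + 0.9500 + 0.8000) / 5 = 0.793

0.793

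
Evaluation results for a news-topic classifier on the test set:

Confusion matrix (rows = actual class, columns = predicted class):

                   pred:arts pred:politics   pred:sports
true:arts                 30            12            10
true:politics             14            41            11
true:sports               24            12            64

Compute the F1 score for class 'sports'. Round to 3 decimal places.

0.692

F1 score = 2·TP/(2·TP+FP+FN).
sports: TP=64, FP=10+11=21, FN=24+12=36 → 128/185 = 0.6919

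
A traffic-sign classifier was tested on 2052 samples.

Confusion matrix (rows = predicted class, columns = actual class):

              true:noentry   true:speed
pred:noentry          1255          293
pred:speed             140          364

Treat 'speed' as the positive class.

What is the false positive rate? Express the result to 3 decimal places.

FPR = FP/(FP+TN) = 140/(140+1255) = 0.100

0.100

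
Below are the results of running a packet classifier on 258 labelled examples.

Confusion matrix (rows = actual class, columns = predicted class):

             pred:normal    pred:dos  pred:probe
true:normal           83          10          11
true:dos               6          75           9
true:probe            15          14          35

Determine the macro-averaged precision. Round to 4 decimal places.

0.7307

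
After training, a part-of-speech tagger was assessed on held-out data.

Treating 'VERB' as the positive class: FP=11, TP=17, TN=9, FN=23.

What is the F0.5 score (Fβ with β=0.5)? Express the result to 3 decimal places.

Fβ = (1+β²)·TP / ((1+β²)·TP + β²·FN + FP), with β²=1/4
= 1.25·17 / (1.25·17 + 0.25·23 + 11) = 0.559

0.559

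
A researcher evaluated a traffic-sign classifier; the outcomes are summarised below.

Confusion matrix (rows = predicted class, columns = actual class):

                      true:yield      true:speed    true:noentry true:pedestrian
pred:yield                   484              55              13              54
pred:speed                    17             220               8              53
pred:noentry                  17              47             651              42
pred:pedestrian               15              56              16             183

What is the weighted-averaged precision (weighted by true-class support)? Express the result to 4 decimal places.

0.7879

Per-class precision (TP/(TP+FP)):
  yield: TP=484, FP=55+13+54=122 → 484/606 = 0.79868
  speed: TP=220, FP=17+8+53=78 → 220/298 = 0.73826
  noentry: TP=651, FP=17+47+42=106 → 651/757 = 0.85997
  pedestrian: TP=183, FP=15+56+16=87 → 183/270 = 0.67778
Weighted-precision = Σ (supportᵢ/N)·precisionᵢ with N=1931: (533/1931)·0.79868 + (378/1931)·0.73826 + (688/1931)·0.85997 + (332/1931)·0.67778 = 0.7879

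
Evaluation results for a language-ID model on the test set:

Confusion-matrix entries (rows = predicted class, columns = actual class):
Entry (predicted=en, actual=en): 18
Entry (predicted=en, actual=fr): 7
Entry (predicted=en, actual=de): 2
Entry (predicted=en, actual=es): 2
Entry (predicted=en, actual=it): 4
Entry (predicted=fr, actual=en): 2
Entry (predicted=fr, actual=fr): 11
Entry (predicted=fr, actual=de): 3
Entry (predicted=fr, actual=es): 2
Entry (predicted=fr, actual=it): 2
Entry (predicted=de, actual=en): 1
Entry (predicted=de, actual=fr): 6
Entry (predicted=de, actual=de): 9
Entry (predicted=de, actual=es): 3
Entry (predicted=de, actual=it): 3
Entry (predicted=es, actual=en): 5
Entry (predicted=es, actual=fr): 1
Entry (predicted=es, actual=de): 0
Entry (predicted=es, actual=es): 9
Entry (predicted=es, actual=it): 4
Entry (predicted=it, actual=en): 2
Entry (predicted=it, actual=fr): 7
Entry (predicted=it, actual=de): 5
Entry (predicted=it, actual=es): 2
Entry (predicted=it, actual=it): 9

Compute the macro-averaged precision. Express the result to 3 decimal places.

0.468

Per-class precision (TP/(TP+FP)):
  en: TP=18, FP=7+2+2+4=15 → 18/33 = 0.5455
  fr: TP=11, FP=2+3+2+2=9 → 11/20 = 0.5500
  de: TP=9, FP=1+6+3+3=13 → 9/22 = 0.4091
  es: TP=9, FP=5+1+0+4=10 → 9/19 = 0.4737
  it: TP=9, FP=2+7+5+2=16 → 9/25 = 0.3600
Macro-precision = mean = (0.5455 + 0.5500 + 0.4091 + 0.4737 + 0.3600) / 5 = 0.468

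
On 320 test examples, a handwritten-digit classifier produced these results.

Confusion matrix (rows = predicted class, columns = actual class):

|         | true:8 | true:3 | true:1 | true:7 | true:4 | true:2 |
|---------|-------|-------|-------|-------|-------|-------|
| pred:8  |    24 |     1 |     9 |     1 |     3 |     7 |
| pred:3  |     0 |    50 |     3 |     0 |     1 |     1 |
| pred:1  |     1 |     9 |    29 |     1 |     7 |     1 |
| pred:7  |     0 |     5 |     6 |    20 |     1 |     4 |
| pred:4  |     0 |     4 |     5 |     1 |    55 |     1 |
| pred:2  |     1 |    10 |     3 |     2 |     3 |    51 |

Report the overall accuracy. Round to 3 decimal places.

0.716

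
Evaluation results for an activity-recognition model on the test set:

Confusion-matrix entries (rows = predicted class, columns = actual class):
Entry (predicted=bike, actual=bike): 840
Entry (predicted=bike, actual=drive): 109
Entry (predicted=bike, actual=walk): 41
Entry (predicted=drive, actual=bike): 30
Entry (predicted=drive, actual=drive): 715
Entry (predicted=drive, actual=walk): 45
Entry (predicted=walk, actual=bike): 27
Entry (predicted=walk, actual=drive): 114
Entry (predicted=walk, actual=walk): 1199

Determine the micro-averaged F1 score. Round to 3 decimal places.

Micro-averaging pools counts across classes: ΣTP=2754, ΣFP=366, ΣFN=366.
Micro-F1 score = 2·TP/(2·TP+FP+FN) on pooled counts = 0.883 (equals overall accuracy in single-label multiclass).

0.883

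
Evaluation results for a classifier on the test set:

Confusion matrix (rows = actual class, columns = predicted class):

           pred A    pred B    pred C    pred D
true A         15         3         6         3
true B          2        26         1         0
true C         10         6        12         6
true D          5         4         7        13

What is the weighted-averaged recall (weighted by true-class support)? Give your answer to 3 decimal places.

0.555

Per-class recall (TP/(TP+FN)):
  A: TP=15, FN=3+6+3=12 → 15/27 = 0.5556
  B: TP=26, FN=2+1+0=3 → 26/29 = 0.8966
  C: TP=12, FN=10+6+6=22 → 12/34 = 0.3529
  D: TP=13, FN=5+4+7=16 → 13/29 = 0.4483
Weighted-recall = Σ (supportᵢ/N)·recallᵢ with N=119: (27/119)·0.5556 + (29/119)·0.8966 + (34/119)·0.3529 + (29/119)·0.4483 = 0.555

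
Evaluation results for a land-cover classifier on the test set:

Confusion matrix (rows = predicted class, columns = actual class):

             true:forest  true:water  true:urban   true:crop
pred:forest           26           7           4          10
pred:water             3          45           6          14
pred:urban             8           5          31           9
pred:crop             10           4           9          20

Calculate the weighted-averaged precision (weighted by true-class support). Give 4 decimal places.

0.5700

Per-class precision (TP/(TP+FP)):
  forest: TP=26, FP=7+4+10=21 → 26/47 = 0.55319
  water: TP=45, FP=3+6+14=23 → 45/68 = 0.66176
  urban: TP=31, FP=8+5+9=22 → 31/53 = 0.58491
  crop: TP=20, FP=10+4+9=23 → 20/43 = 0.46512
Weighted-precision = Σ (supportᵢ/N)·precisionᵢ with N=211: (47/211)·0.55319 + (61/211)·0.66176 + (50/211)·0.58491 + (53/211)·0.46512 = 0.5700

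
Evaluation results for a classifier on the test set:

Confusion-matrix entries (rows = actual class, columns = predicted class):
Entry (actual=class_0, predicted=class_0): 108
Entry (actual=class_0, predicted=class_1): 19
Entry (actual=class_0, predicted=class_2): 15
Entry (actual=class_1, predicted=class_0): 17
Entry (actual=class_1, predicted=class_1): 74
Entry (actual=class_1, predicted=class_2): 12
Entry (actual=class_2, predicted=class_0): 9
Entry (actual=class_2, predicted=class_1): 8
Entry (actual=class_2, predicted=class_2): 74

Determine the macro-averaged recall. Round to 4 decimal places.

0.7641

Per-class recall (TP/(TP+FN)):
  class_0: TP=108, FN=19+15=34 → 108/142 = 0.76056
  class_1: TP=74, FN=17+12=29 → 74/103 = 0.71845
  class_2: TP=74, FN=9+8=17 → 74/91 = 0.81319
Macro-recall = mean = (0.76056 + 0.71845 + 0.81319) / 3 = 0.7641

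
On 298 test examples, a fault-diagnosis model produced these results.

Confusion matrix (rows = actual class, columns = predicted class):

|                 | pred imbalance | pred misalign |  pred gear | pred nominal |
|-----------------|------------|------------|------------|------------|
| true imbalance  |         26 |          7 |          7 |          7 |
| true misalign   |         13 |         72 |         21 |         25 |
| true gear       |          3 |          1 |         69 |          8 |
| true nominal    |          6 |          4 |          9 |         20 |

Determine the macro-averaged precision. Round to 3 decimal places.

Per-class precision (TP/(TP+FP)):
  imbalance: TP=26, FP=13+3+6=22 → 26/48 = 0.5417
  misalign: TP=72, FP=7+1+4=12 → 72/84 = 0.8571
  gear: TP=69, FP=7+21+9=37 → 69/106 = 0.6509
  nominal: TP=20, FP=7+25+8=40 → 20/60 = 0.3333
Macro-precision = mean = (0.5417 + 0.8571 + 0.6509 + 0.3333) / 4 = 0.596

0.596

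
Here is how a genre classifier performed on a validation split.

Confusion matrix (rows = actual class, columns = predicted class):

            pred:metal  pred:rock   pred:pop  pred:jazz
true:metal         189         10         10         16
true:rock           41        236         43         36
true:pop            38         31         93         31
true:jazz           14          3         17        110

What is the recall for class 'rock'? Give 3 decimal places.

0.663

recall = TP/(TP+FN).
rock: TP=236, FN=41+43+36=120 → 236/356 = 0.6629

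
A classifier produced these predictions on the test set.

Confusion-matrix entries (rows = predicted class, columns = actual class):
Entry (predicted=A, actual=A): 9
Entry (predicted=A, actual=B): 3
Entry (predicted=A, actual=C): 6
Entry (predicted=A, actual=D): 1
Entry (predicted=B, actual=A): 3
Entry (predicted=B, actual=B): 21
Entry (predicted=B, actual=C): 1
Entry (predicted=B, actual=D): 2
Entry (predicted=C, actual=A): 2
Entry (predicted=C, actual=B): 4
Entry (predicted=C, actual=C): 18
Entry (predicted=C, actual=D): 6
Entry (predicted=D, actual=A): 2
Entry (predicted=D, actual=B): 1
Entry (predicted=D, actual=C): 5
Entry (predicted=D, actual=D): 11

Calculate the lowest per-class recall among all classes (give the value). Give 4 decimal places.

0.5500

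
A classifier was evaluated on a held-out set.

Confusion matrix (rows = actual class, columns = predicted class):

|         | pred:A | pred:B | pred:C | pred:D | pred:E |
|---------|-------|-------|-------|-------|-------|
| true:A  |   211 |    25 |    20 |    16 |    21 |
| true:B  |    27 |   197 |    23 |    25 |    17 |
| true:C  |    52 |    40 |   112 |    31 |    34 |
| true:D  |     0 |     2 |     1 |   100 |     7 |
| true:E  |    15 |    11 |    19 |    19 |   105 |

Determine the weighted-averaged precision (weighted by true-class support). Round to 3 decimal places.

0.651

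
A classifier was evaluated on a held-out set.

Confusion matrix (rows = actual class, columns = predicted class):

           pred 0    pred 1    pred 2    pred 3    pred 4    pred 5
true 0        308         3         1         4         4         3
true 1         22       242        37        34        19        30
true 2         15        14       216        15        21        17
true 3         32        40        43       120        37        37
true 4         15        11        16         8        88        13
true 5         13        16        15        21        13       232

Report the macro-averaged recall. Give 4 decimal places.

0.6714

Per-class recall (TP/(TP+FN)):
  0: TP=308, FN=3+1+4+4+3=15 → 308/323 = 0.95356
  1: TP=242, FN=22+37+34+19+30=142 → 242/384 = 0.63021
  2: TP=216, FN=15+14+15+21+17=82 → 216/298 = 0.72483
  3: TP=120, FN=32+40+43+37+37=189 → 120/309 = 0.38835
  4: TP=88, FN=15+11+16+8+13=63 → 88/151 = 0.58278
  5: TP=232, FN=13+16+15+21+13=78 → 232/310 = 0.74839
Macro-recall = mean = (0.95356 + 0.63021 + 0.72483 + 0.38835 + 0.58278 + 0.74839) / 6 = 0.6714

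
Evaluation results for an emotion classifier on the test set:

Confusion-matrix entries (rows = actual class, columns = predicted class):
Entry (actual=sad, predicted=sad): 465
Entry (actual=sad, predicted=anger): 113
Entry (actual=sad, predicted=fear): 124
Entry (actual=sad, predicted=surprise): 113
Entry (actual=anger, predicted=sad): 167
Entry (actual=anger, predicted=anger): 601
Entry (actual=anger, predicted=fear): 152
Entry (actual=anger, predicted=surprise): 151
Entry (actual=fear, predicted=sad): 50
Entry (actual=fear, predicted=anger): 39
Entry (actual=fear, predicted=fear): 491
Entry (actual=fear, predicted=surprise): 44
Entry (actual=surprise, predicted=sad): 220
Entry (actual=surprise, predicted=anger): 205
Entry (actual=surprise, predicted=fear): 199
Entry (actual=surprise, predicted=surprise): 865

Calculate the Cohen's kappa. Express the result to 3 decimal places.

Observed agreement pₒ = trace/N = 2422/3999 = 0.6057
Expected agreement pₑ = Σ (rowᵢ·colᵢ)/N² = (815·902 + 1071·958 + 624·966 + 1489·1173)/3999² = 0.2570
κ = (pₒ − pₑ)/(1 − pₑ) = (0.6057 − 0.2570)/(1 − 0.2570) = 0.469

0.469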